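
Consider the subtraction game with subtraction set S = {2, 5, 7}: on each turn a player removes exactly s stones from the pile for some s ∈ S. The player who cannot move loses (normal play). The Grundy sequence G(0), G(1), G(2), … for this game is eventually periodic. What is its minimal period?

22

G(0) = 0
G(1) = mex{} = 0
G(2) = mex{0} = 1
G(3) = mex{0} = 1
G(4) = mex{1} = 0
G(5) = mex{1,0} = 2
G(6) = mex{0,0} = 1
G(7) = mex{2,1,0} = 3
G(8) = mex{1,1,0} = 2
G(9) = mex{3,0,1} = 2
G(10) = mex{2,2,1} = 0
G(11) = mex{2,1,0} = 3
G(12) = mex{0,3,2} = 1
G(13) = mex{3,2,1} = 0
G(14) = mex{1,2,3} = 0
G(15) = mex{0,0,2} = 1
G(16) = mex{0,3,2} = 1
G(17) = mex{1,1,0} = 2
G(18) = mex{1,0,3} = 2
G(19) = mex{2,0,1} = 3
G(20) = mex{2,1,0} = 3
G(21) = mex{3,1,0} = 2
G(22) = mex{3,2,1} = 0
G(23) = mex{2,2,1} = 0
G(24) = mex{0,3,2} = 1
G(25) = mex{0,3,2} = 1
G(26) = mex{1,2,3} = 0
G(27) = mex{1,0,3} = 2
G(28) = mex{0,0,2} = 1
G(29) = mex{2,1,0} = 3
G(30) = mex{1,1,0} = 2
G(31) = mex{3,0,1} = 2
G(32) = mex{2,2,1} = 0
G(33) = mex{2,1,0} = 3
G(34) = mex{0,3,2} = 1
G(35) = mex{3,2,1} = 0
G(36) = mex{1,2,3} = 0
G(37) = mex{0,0,2} = 1
G(38) = mex{0,3,2} = 1
G(39) = mex{1,1,0} = 2
G(40) = mex{1,0,3} = 2
G(41) = mex{2,0,1} = 3
G(42) = mex{2,1,0} = 3
G(43) = mex{3,1,0} = 2
G(44) = mex{3,2,1} = 0
G(45) = mex{2,2,1} = 0
G(n+22) = G(n) holds for n = 0,…,6 (a full window of length max(S) = 7), so the sequence is purely periodic with period 22.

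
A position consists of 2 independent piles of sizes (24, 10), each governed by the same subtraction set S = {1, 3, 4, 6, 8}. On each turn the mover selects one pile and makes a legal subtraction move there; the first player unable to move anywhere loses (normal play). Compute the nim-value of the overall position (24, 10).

0

All piles use S = {1, 3, 4, 6, 8}:
n :  0  1  2  3  4  5  6  7  8  9 10 11 12 13 14 15 16 17 18 19 20 21 22 23 24
G :  0  1  0  1  2  3  2  0  1  0  1  2  3  2  0  1  0  1  2  3  2  0  1  0  1
Pile A: G(24) = 1.
Pile B: G(10) = 1.
Combined Grundy value = 1 ⊕ 1 = 0.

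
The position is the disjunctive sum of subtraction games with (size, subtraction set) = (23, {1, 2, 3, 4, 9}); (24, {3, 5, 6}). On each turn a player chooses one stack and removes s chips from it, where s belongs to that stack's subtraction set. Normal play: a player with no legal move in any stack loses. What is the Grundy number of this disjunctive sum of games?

1

Stack A, S = {1, 2, 3, 4, 9}:
G(0) = 0
G(1) = mex{0} = 1
G(2) = mex{1,0} = 2
G(3) = mex{2,1,0} = 3
G(4) = mex{3,2,1,0} = 4
G(5) = mex{4,3,2,1} = 0
G(6) = mex{0,4,3,2} = 1
G(7) = mex{1,0,4,3} = 2
G(8) = mex{2,1,0,4} = 3
G(9) = mex{3,2,1,0,0} = 4
G(10) = mex{4,3,2,1,1} = 0
G(11) = mex{0,4,3,2,2} = 1
G(12) = mex{1,0,4,3,3} = 2
G(13) = mex{2,1,0,4,4} = 3
G(14) = mex{3,2,1,0,0} = 4
G(15) = mex{4,3,2,1,1} = 0
G(16) = mex{0,4,3,2,2} = 1
G(17) = mex{1,0,4,3,3} = 2
G(18) = mex{2,1,0,4,4} = 3
G(19) = mex{3,2,1,0,0} = 4
G(20) = mex{4,3,2,1,1} = 0
G(21) = mex{0,4,3,2,2} = 1
G(22) = mex{1,0,4,3,3} = 2
G(23) = mex{2,1,0,4,4} = 3
G_A(23) = 3.
Stack B, S = {3, 5, 6}:
n :  0  1  2  3  4  5  6  7  8  9 10 11 12 13 14 15 16 17 18 19 20 21 22 23 24
G :  0  0  0  1  1  1  2  2  2  0  0  0  1  1  1  2  2  2  0  0  0  1  1  1  2
G_B(24) = 2.
Combined Grundy value = 3 ⊕ 2 = 1.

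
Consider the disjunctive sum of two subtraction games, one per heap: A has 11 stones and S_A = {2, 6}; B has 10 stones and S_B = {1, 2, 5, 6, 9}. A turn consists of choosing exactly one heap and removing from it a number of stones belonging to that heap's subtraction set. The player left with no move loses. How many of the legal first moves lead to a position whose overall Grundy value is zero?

5

Heap A, S = {2, 6}:
n :  0  1  2  3  4  5  6  7  8  9 10 11
G :  0  0  1  1  0  0  1  1  0  0  1  1
G_A(11) = 1.
Heap B, S = {1, 2, 5, 6, 9}:
G(0) = 0
G(1) = mex{0} = 1
G(2) = mex{1,0} = 2
G(3) = mex{2,1} = 0
G(4) = mex{0,2} = 1
G(5) = mex{1,0,0} = 2
G(6) = mex{2,1,1,0} = 3
G(7) = mex{3,2,2,1} = 0
G(8) = mex{0,3,0,2} = 1
G(9) = mex{1,0,1,0,0} = 2
G(10) = mex{2,1,2,1,1} = 0
G_B(10) = 0.
Combined Grundy value = 1 ⊕ 0 = 1.
A winning move leaves total XOR = 0, i.e. changes one component's Grundy value g to g ⊕ X where X is the current total.
Heap A: need g' = 1⊕1 = 0. Options: 11−2→G=0, 11−6→G=0. Hits: 2.
Heap B: need g' = 0⊕1 = 1. Options: 10−1→G=2, 10−2→G=1, 10−5→G=2, 10−6→G=1, 10−9→G=1. Hits: 3.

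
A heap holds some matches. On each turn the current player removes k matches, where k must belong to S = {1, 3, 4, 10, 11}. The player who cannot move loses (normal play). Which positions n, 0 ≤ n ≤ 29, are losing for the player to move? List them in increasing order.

0, 2, 7, 9, 14, 16, 21, 23, 28

G(0) = 0
G(1) = mex{0} = 1
G(2) = mex{1} = 0
G(3) = mex{0,0} = 1
G(4) = mex{1,1,0} = 2
G(5) = mex{2,0,1} = 3
G(6) = mex{3,1,0} = 2
G(7) = mex{2,2,1} = 0
G(8) = mex{0,3,2} = 1
G(9) = mex{1,2,3} = 0
G(10) = mex{0,0,2,0} = 1
G(11) = mex{1,1,0,1,0} = 2
G(12) = mex{2,0,1,0,1} = 3
G(13) = mex{3,1,0,1,0} = 2
G(14) = mex{2,2,1,2,1} = 0
G(15) = mex{0,3,2,3,2} = 1
G(16) = mex{1,2,3,2,3} = 0
G(17) = mex{0,0,2,0,2} = 1
G(18) = mex{1,1,0,1,0} = 2
G(19) = mex{2,0,1,0,1} = 3
G(20) = mex{3,1,0,1,0} = 2
G(21) = mex{2,2,1,2,1} = 0
G(22) = mex{0,3,2,3,2} = 1
G(23) = mex{1,2,3,2,3} = 0
G(24) = mex{0,0,2,0,2} = 1
G(25) = mex{1,1,0,1,0} = 2
G(26) = mex{2,0,1,0,1} = 3
G(27) = mex{3,1,0,1,0} = 2
G(28) = mex{2,2,1,2,1} = 0
G(29) = mex{0,3,2,3,2} = 1
P-positions are exactly the n with G(n) = 0.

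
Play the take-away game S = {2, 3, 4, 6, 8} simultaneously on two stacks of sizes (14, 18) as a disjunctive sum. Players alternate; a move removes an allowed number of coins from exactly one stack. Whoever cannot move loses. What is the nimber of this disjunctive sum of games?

All stacks use S = {2, 3, 4, 6, 8}:
G(0) = 0
G(1) = mex{} = 0
G(2) = mex{0} = 1
G(3) = mex{0,0} = 1
G(4) = mex{1,0,0} = 2
G(5) = mex{1,1,0} = 2
G(6) = mex{2,1,1,0} = 3
G(7) = mex{2,2,1,0} = 3
G(8) = mex{3,2,2,1,0} = 4
G(9) = mex{3,3,2,1,0} = 4
G(10) = mex{4,3,3,2,1} = 0
G(11) = mex{4,4,3,2,1} = 0
G(12) = mex{0,4,4,3,2} = 1
G(13) = mex{0,0,4,3,2} = 1
G(14) = mex{1,0,0,4,3} = 2
G(15) = mex{1,1,0,4,3} = 2
G(16) = mex{2,1,1,0,4} = 3
G(17) = mex{2,2,1,0,4} = 3
G(18) = mex{3,2,2,1,0} = 4
Stack A: G(14) = 2.
Stack B: G(18) = 4.
Combined Grundy value = 2 ⊕ 4 = 6.

6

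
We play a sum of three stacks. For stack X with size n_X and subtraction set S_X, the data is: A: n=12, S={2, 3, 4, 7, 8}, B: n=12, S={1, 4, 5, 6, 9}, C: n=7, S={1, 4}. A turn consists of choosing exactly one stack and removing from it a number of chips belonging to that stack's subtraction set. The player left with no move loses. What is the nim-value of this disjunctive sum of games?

0

Stack A, S = {2, 3, 4, 7, 8}:
G(0) = 0
G(1) = mex{} = 0
G(2) = mex{0} = 1
G(3) = mex{0,0} = 1
G(4) = mex{1,0,0} = 2
G(5) = mex{1,1,0} = 2
G(6) = mex{2,1,1} = 0
G(7) = mex{2,2,1,0} = 3
G(8) = mex{0,2,2,0,0} = 1
G(9) = mex{3,0,2,1,0} = 4
G(10) = mex{1,3,0,1,1} = 2
G(11) = mex{4,1,3,2,1} = 0
G(12) = mex{2,4,1,2,2} = 0
G_A(12) = 0.
Stack B, S = {1, 4, 5, 6, 9}:
n :  0  1  2  3  4  5  6  7  8  9 10 11 12
G :  0  1  0  1  2  3  2  3  4  5  0  1  0
G_B(12) = 0.
Stack C, S = {1, 4}:
G(0) = 0
G(1) = mex{0} = 1
G(2) = mex{1} = 0
G(3) = mex{0} = 1
G(4) = mex{1,0} = 2
G(5) = mex{2,1} = 0
G(6) = mex{0,0} = 1
G(7) = mex{1,1} = 0
G_C(7) = 0.
Combined Grundy value = 0 ⊕ 0 ⊕ 0 = 0.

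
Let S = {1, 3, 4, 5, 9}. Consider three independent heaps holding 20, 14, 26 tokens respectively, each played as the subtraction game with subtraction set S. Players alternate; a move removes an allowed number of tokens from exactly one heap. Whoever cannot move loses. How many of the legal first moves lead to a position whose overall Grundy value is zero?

All heaps use S = {1, 3, 4, 5, 9}:
n :  0  1  2  3  4  5  6  7  8  9 10 11 12 13 14 15 16 17 18 19 20 21 22 23 24 25 26
G :  0  1  0  1  2  3  2  3  0  1  0  1  2  3  2  3  0  1  0  1  2  3  2  3  0  1  0
Heap A: G(20) = 2.
Heap B: G(14) = 2.
Heap C: G(26) = 0.
Combined Grundy value = 2 ⊕ 2 ⊕ 0 = 0.
A winning move leaves total XOR = 0, i.e. changes one component's Grundy value g to g ⊕ X where X is the current total.
Heap A: target g' = 2⊕0 = 2, but every legal move changes the Grundy value (mex property), so 0 moves.
Heap B: target g' = 2⊕0 = 2, but every legal move changes the Grundy value (mex property), so 0 moves.
Heap C: target g' = 0⊕0 = 0, but every legal move changes the Grundy value (mex property), so 0 moves.

0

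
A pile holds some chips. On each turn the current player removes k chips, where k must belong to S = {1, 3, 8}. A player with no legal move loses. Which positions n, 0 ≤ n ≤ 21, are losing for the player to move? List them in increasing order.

0, 2, 4, 6, 11, 13, 15, 17

n :  0  1  2  3  4  5  6  7  8  9 10 11 12 13 14 15 16 17 18 19 20 21
G :  0  1  0  1  0  1  0  1  2  3  2  0  1  0  1  0  1  0  1  2  3  2
P-positions are exactly the n with G(n) = 0.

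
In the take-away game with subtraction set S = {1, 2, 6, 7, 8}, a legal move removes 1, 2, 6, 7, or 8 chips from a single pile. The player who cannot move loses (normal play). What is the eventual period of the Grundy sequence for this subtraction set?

n :  0  1  2  3  4  5  6  7  8  9 10 11 12 13 14 15 16 17 18 19 20 21 22 23 24 25
G :  0  1  2  0  1  2  3  4  5  3  4  5  0  1  2  0  1  2  3  4  5  3  4  5  0  1
G(n+12) = G(n) holds for n = 0,…,7 (a full window of length max(S) = 8), so the sequence is purely periodic with period 12.

12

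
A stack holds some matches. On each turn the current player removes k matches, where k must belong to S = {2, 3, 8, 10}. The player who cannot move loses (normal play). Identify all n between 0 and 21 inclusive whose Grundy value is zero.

G(0) = 0
G(1) = mex{} = 0
G(2) = mex{0} = 1
G(3) = mex{0,0} = 1
G(4) = mex{1,0} = 2
G(5) = mex{1,1} = 0
G(6) = mex{2,1} = 0
G(7) = mex{0,2} = 1
G(8) = mex{0,0,0} = 1
G(9) = mex{1,0,0} = 2
G(10) = mex{1,1,1,0} = 2
G(11) = mex{2,1,1,0} = 3
G(12) = mex{2,2,2,1} = 0
G(13) = mex{3,2,0,1} = 4
G(14) = mex{0,3,0,2} = 1
G(15) = mex{4,0,1,0} = 2
G(16) = mex{1,4,1,0} = 2
G(17) = mex{2,1,2,1} = 0
G(18) = mex{2,2,2,1} = 0
G(19) = mex{0,2,3,2} = 1
G(20) = mex{0,0,0,2} = 1
G(21) = mex{1,0,4,3} = 2
P-positions are exactly the n with G(n) = 0.

0, 1, 5, 6, 12, 17, 18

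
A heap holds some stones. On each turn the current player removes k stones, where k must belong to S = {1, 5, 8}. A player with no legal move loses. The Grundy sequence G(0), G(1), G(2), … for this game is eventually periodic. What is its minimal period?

13

G(0) = 0
G(1) = mex{0} = 1
G(2) = mex{1} = 0
G(3) = mex{0} = 1
G(4) = mex{1} = 0
G(5) = mex{0,0} = 1
G(6) = mex{1,1} = 0
G(7) = mex{0,0} = 1
G(8) = mex{1,1,0} = 2
G(9) = mex{2,0,1} = 3
G(10) = mex{3,1,0} = 2
G(11) = mex{2,0,1} = 3
G(12) = mex{3,1,0} = 2
G(13) = mex{2,2,1} = 0
G(14) = mex{0,3,0} = 1
G(15) = mex{1,2,1} = 0
G(16) = mex{0,3,2} = 1
G(17) = mex{1,2,3} = 0
G(18) = mex{0,0,2} = 1
G(19) = mex{1,1,3} = 0
G(20) = mex{0,0,2} = 1
G(21) = mex{1,1,0} = 2
G(22) = mex{2,0,1} = 3
G(23) = mex{3,1,0} = 2
G(24) = mex{2,0,1} = 3
G(25) = mex{3,1,0} = 2
G(26) = mex{2,2,1} = 0
G(27) = mex{0,3,0} = 1
G(n+13) = G(n) holds for n = 0,…,7 (a full window of length max(S) = 8), so the sequence is purely periodic with period 13.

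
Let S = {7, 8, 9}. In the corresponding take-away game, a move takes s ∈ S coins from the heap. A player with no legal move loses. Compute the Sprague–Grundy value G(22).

0

G(0) = 0
G(1) = mex{} = 0
G(2) = mex{} = 0
G(3) = mex{} = 0
G(4) = mex{} = 0
G(5) = mex{} = 0
G(6) = mex{} = 0
G(7) = mex{0} = 1
G(8) = mex{0,0} = 1
G(9) = mex{0,0,0} = 1
G(10) = mex{0,0,0} = 1
G(11) = mex{0,0,0} = 1
G(12) = mex{0,0,0} = 1
G(13) = mex{0,0,0} = 1
G(14) = mex{1,0,0} = 2
G(15) = mex{1,1,0} = 2
G(16) = mex{1,1,1} = 0
G(17) = mex{1,1,1} = 0
G(18) = mex{1,1,1} = 0
G(19) = mex{1,1,1} = 0
G(20) = mex{1,1,1} = 0
G(21) = mex{2,1,1} = 0
G(22) = mex{2,2,1} = 0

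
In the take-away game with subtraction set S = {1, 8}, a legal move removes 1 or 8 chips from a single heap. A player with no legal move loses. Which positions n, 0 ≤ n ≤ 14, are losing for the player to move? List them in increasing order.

G(0) = 0
G(1) = mex{0} = 1
G(2) = mex{1} = 0
G(3) = mex{0} = 1
G(4) = mex{1} = 0
G(5) = mex{0} = 1
G(6) = mex{1} = 0
G(7) = mex{0} = 1
G(8) = mex{1,0} = 2
G(9) = mex{2,1} = 0
G(10) = mex{0,0} = 1
G(11) = mex{1,1} = 0
G(12) = mex{0,0} = 1
G(13) = mex{1,1} = 0
G(14) = mex{0,0} = 1
P-positions are exactly the n with G(n) = 0.

0, 2, 4, 6, 9, 11, 13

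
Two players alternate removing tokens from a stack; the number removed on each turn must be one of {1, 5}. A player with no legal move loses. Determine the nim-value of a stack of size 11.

1

n :  0  1  2  3  4  5  6  7  8  9 10 11
G :  0  1  0  1  0  1  0  1  0  1  0  1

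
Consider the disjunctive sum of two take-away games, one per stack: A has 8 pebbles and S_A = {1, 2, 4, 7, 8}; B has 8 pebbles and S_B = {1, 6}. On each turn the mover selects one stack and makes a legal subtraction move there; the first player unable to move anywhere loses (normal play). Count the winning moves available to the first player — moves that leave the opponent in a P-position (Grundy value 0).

Stack A, S = {1, 2, 4, 7, 8}:
n : 0 1 2 3 4 5 6 7 8
G : 0 1 2 0 1 2 0 1 2
G_A(8) = 2.
Stack B, S = {1, 6}:
G(0) = 0
G(1) = mex{0} = 1
G(2) = mex{1} = 0
G(3) = mex{0} = 1
G(4) = mex{1} = 0
G(5) = mex{0} = 1
G(6) = mex{1,0} = 2
G(7) = mex{2,1} = 0
G(8) = mex{0,0} = 1
G_B(8) = 1.
Combined Grundy value = 2 ⊕ 1 = 3.
A winning move leaves total XOR = 0, i.e. changes one component's Grundy value g to g ⊕ X where X is the current total.
Stack A: need g' = 2⊕3 = 1. Options: 8−1→G=1, 8−2→G=0, 8−4→G=1, 8−7→G=1, 8−8→G=0. Hits: 3.
Stack B: need g' = 1⊕3 = 2. Options: 8−1→G=0, 8−6→G=0. Hits: 0.

3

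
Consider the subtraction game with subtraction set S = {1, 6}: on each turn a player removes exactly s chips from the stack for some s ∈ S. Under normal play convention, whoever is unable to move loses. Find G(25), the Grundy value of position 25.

0

G(0) = 0
G(1) = mex{0} = 1
G(2) = mex{1} = 0
G(3) = mex{0} = 1
G(4) = mex{1} = 0
G(5) = mex{0} = 1
G(6) = mex{1,0} = 2
G(7) = mex{2,1} = 0
G(8) = mex{0,0} = 1
G(9) = mex{1,1} = 0
G(10) = mex{0,0} = 1
G(11) = mex{1,1} = 0
G(12) = mex{0,2} = 1
G(13) = mex{1,0} = 2
G(14) = mex{2,1} = 0
G(15) = mex{0,0} = 1
G(16) = mex{1,1} = 0
G(17) = mex{0,0} = 1
G(18) = mex{1,1} = 0
G(19) = mex{0,2} = 1
G(20) = mex{1,0} = 2
G(21) = mex{2,1} = 0
G(22) = mex{0,0} = 1
G(23) = mex{1,1} = 0
G(24) = mex{0,0} = 1
G(25) = mex{1,1} = 0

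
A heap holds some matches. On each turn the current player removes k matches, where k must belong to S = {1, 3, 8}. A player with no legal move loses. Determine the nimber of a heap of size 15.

0

G(0) = 0
G(1) = mex{0} = 1
G(2) = mex{1} = 0
G(3) = mex{0,0} = 1
G(4) = mex{1,1} = 0
G(5) = mex{0,0} = 1
G(6) = mex{1,1} = 0
G(7) = mex{0,0} = 1
G(8) = mex{1,1,0} = 2
G(9) = mex{2,0,1} = 3
G(10) = mex{3,1,0} = 2
G(11) = mex{2,2,1} = 0
G(12) = mex{0,3,0} = 1
G(13) = mex{1,2,1} = 0
G(14) = mex{0,0,0} = 1
G(15) = mex{1,1,1} = 0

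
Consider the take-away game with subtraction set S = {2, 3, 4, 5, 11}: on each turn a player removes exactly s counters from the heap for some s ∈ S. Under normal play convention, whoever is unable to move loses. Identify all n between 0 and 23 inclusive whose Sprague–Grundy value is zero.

0, 1, 7, 8, 14, 15, 21, 22

n :  0  1  2  3  4  5  6  7  8  9 10 11 12 13 14 15 16 17 18 19 20 21 22 23
G :  0  0  1  1  2  2  3  0  0  1  1  2  2  3  0  0  1  1  2  2  3  0  0  1
P-positions are exactly the n with G(n) = 0.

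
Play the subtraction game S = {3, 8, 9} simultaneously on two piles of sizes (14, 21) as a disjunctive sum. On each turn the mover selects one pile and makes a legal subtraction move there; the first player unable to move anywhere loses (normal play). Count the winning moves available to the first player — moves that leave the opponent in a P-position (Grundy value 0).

All piles use S = {3, 8, 9}:
G(0) = 0
G(1) = mex{} = 0
G(2) = mex{} = 0
G(3) = mex{0} = 1
G(4) = mex{0} = 1
G(5) = mex{0} = 1
G(6) = mex{1} = 0
G(7) = mex{1} = 0
G(8) = mex{1,0} = 2
G(9) = mex{0,0,0} = 1
G(10) = mex{0,0,0} = 1
G(11) = mex{2,1,0} = 3
G(12) = mex{1,1,1} = 0
G(13) = mex{1,1,1} = 0
G(14) = mex{3,0,1} = 2
G(15) = mex{0,0,0} = 1
G(16) = mex{0,2,0} = 1
G(17) = mex{2,1,2} = 0
G(18) = mex{1,1,1} = 0
G(19) = mex{1,3,1} = 0
G(20) = mex{0,0,3} = 1
G(21) = mex{0,0,0} = 1
Pile A: G(14) = 2.
Pile B: G(21) = 1.
Combined Grundy value = 2 ⊕ 1 = 3.
A winning move leaves total XOR = 0, i.e. changes one component's Grundy value g to g ⊕ X where X is the current total.
Pile A: need g' = 2⊕3 = 1. Options: 14−3→G=3, 14−8→G=0, 14−9→G=1. Hits: 1.
Pile B: need g' = 1⊕3 = 2. Options: 21−3→G=0, 21−8→G=0, 21−9→G=0. Hits: 0.

1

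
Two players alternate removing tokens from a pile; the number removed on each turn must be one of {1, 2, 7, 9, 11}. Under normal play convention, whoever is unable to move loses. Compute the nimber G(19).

G(0) = 0
G(1) = mex{0} = 1
G(2) = mex{1,0} = 2
G(3) = mex{2,1} = 0
G(4) = mex{0,2} = 1
G(5) = mex{1,0} = 2
G(6) = mex{2,1} = 0
G(7) = mex{0,2,0} = 1
G(8) = mex{1,0,1} = 2
G(9) = mex{2,1,2,0} = 3
G(10) = mex{3,2,0,1} = 4
G(11) = mex{4,3,1,2,0} = 5
G(12) = mex{5,4,2,0,1} = 3
G(13) = mex{3,5,0,1,2} = 4
G(14) = mex{4,3,1,2,0} = 5
G(15) = mex{5,4,2,0,1} = 3
G(16) = mex{3,5,3,1,2} = 0
G(17) = mex{0,3,4,2,0} = 1
G(18) = mex{1,0,5,3,1} = 2
G(19) = mex{2,1,3,4,2} = 0

0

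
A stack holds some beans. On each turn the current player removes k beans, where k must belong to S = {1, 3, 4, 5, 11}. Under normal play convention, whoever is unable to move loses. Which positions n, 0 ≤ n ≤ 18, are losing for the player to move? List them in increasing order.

G(0) = 0
G(1) = mex{0} = 1
G(2) = mex{1} = 0
G(3) = mex{0,0} = 1
G(4) = mex{1,1,0} = 2
G(5) = mex{2,0,1,0} = 3
G(6) = mex{3,1,0,1} = 2
G(7) = mex{2,2,1,0} = 3
G(8) = mex{3,3,2,1} = 0
G(9) = mex{0,2,3,2} = 1
G(10) = mex{1,3,2,3} = 0
G(11) = mex{0,0,3,2,0} = 1
G(12) = mex{1,1,0,3,1} = 2
G(13) = mex{2,0,1,0,0} = 3
G(14) = mex{3,1,0,1,1} = 2
G(15) = mex{2,2,1,0,2} = 3
G(16) = mex{3,3,2,1,3} = 0
G(17) = mex{0,2,3,2,2} = 1
G(18) = mex{1,3,2,3,3} = 0
P-positions are exactly the n with G(n) = 0.

0, 2, 8, 10, 16, 18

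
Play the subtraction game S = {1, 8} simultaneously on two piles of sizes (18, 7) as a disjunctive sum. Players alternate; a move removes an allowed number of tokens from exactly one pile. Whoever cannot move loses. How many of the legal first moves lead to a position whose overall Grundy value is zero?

All piles use S = {1, 8}:
n :  0  1  2  3  4  5  6  7  8  9 10 11 12 13 14 15 16 17 18
G :  0  1  0  1  0  1  0  1  2  0  1  0  1  0  1  0  1  2  0
Pile A: G(18) = 0.
Pile B: G(7) = 1.
Combined Grundy value = 0 ⊕ 1 = 1.
A winning move leaves total XOR = 0, i.e. changes one component's Grundy value g to g ⊕ X where X is the current total.
Pile A: need g' = 0⊕1 = 1. Options: 18−1→G=2, 18−8→G=1. Hits: 1.
Pile B: need g' = 1⊕1 = 0. Options: 7−1→G=0. Hits: 1.

2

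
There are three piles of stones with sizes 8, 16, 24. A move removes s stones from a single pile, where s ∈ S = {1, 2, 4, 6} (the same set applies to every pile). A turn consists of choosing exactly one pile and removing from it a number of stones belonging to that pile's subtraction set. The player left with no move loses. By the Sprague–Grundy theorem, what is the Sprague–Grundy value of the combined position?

0

All piles use S = {1, 2, 4, 6}:
G(0) = 0
G(1) = mex{0} = 1
G(2) = mex{1,0} = 2
G(3) = mex{2,1} = 0
G(4) = mex{0,2,0} = 1
G(5) = mex{1,0,1} = 2
G(6) = mex{2,1,2,0} = 3
G(7) = mex{3,2,0,1} = 4
G(8) = mex{4,3,1,2} = 0
G(9) = mex{0,4,2,0} = 1
G(10) = mex{1,0,3,1} = 2
G(11) = mex{2,1,4,2} = 0
G(12) = mex{0,2,0,3} = 1
G(13) = mex{1,0,1,4} = 2
G(14) = mex{2,1,2,0} = 3
G(15) = mex{3,2,0,1} = 4
G(16) = mex{4,3,1,2} = 0
G(17) = mex{0,4,2,0} = 1
G(18) = mex{1,0,3,1} = 2
G(19) = mex{2,1,4,2} = 0
G(20) = mex{0,2,0,3} = 1
G(21) = mex{1,0,1,4} = 2
G(22) = mex{2,1,2,0} = 3
G(23) = mex{3,2,0,1} = 4
G(24) = mex{4,3,1,2} = 0
Pile A: G(8) = 0.
Pile B: G(16) = 0.
Pile C: G(24) = 0.
Combined Grundy value = 0 ⊕ 0 ⊕ 0 = 0.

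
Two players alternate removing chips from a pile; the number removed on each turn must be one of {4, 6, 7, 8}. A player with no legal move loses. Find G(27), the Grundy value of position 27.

n :  0  1  2  3  4  5  6  7  8  9 10 11 12 13 14 15 16 17 18 19 20 21 22 23 24 25 26 27
G :  0  0  0  0  1  1  1  1  2  2  2  2  0  0  0  0  1  1  1  1  2  2  2  2  0  0  0  0

0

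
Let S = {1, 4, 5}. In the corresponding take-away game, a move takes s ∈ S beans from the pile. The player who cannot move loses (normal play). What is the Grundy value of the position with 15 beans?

G(0) = 0
G(1) = mex{0} = 1
G(2) = mex{1} = 0
G(3) = mex{0} = 1
G(4) = mex{1,0} = 2
G(5) = mex{2,1,0} = 3
G(6) = mex{3,0,1} = 2
G(7) = mex{2,1,0} = 3
G(8) = mex{3,2,1} = 0
G(9) = mex{0,3,2} = 1
G(10) = mex{1,2,3} = 0
G(11) = mex{0,3,2} = 1
G(12) = mex{1,0,3} = 2
G(13) = mex{2,1,0} = 3
G(14) = mex{3,0,1} = 2
G(15) = mex{2,1,0} = 3

3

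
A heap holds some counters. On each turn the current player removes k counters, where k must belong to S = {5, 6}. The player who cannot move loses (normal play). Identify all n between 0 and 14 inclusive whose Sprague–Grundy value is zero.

0, 1, 2, 3, 4, 11, 12, 13, 14

G(0) = 0
G(1) = mex{} = 0
G(2) = mex{} = 0
G(3) = mex{} = 0
G(4) = mex{} = 0
G(5) = mex{0} = 1
G(6) = mex{0,0} = 1
G(7) = mex{0,0} = 1
G(8) = mex{0,0} = 1
G(9) = mex{0,0} = 1
G(10) = mex{1,0} = 2
G(11) = mex{1,1} = 0
G(12) = mex{1,1} = 0
G(13) = mex{1,1} = 0
G(14) = mex{1,1} = 0
P-positions are exactly the n with G(n) = 0.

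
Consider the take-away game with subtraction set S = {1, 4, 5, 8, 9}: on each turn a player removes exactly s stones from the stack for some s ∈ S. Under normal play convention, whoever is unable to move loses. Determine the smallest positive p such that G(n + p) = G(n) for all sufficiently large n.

12

G(0) = 0
G(1) = mex{0} = 1
G(2) = mex{1} = 0
G(3) = mex{0} = 1
G(4) = mex{1,0} = 2
G(5) = mex{2,1,0} = 3
G(6) = mex{3,0,1} = 2
G(7) = mex{2,1,0} = 3
G(8) = mex{3,2,1,0} = 4
G(9) = mex{4,3,2,1,0} = 5
G(10) = mex{5,2,3,0,1} = 4
G(11) = mex{4,3,2,1,0} = 5
G(12) = mex{5,4,3,2,1} = 0
G(13) = mex{0,5,4,3,2} = 1
G(14) = mex{1,4,5,2,3} = 0
G(15) = mex{0,5,4,3,2} = 1
G(16) = mex{1,0,5,4,3} = 2
G(17) = mex{2,1,0,5,4} = 3
G(18) = mex{3,0,1,4,5} = 2
G(19) = mex{2,1,0,5,4} = 3
G(20) = mex{3,2,1,0,5} = 4
G(21) = mex{4,3,2,1,0} = 5
G(22) = mex{5,2,3,0,1} = 4
G(23) = mex{4,3,2,1,0} = 5
G(24) = mex{5,4,3,2,1} = 0
G(25) = mex{0,5,4,3,2} = 1
G(n+12) = G(n) holds for n = 0,…,8 (a full window of length max(S) = 9), so the sequence is purely periodic with period 12.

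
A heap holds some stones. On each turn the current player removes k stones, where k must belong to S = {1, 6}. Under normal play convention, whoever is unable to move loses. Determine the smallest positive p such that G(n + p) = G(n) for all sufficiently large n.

n :  0  1  2  3  4  5  6  7  8  9 10 11 12 13 14 15
G :  0  1  0  1  0  1  2  0  1  0  1  0  1  2  0  1
G(n+7) = G(n) holds for n = 0,…,5 (a full window of length max(S) = 6), so the sequence is purely periodic with period 7.

7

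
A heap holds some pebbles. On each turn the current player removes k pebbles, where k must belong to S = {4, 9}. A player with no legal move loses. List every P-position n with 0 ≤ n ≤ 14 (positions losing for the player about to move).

n :  0  1  2  3  4  5  6  7  8  9 10 11 12 13 14
G :  0  0  0  0  1  1  1  1  0  2  2  2  1  0  0
P-positions are exactly the n with G(n) = 0.

0, 1, 2, 3, 8, 13, 14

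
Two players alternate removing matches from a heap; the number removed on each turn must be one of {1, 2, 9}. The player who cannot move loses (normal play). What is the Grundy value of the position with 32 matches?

n :  0  1  2  3  4  5  6  7  8  9 10 11 12 13 14 15 16 17 18 19 20 21 22 23 24 25 26 27 28 29 30 31 32
G :  0  1  2  0  1  2  0  1  2  3  0  1  2  0  1  2  0  1  2  3  0  1  2  0  1  2  0  1  2  3  0  1  2

2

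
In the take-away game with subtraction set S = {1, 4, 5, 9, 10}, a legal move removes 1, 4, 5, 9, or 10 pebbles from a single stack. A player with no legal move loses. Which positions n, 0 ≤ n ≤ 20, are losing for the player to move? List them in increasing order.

G(0) = 0
G(1) = mex{0} = 1
G(2) = mex{1} = 0
G(3) = mex{0} = 1
G(4) = mex{1,0} = 2
G(5) = mex{2,1,0} = 3
G(6) = mex{3,0,1} = 2
G(7) = mex{2,1,0} = 3
G(8) = mex{3,2,1} = 0
G(9) = mex{0,3,2,0} = 1
G(10) = mex{1,2,3,1,0} = 4
G(11) = mex{4,3,2,0,1} = 5
G(12) = mex{5,0,3,1,0} = 2
G(13) = mex{2,1,0,2,1} = 3
G(14) = mex{3,4,1,3,2} = 0
G(15) = mex{0,5,4,2,3} = 1
G(16) = mex{1,2,5,3,2} = 0
G(17) = mex{0,3,2,0,3} = 1
G(18) = mex{1,0,3,1,0} = 2
G(19) = mex{2,1,0,4,1} = 3
G(20) = mex{3,0,1,5,4} = 2
P-positions are exactly the n with G(n) = 0.

0, 2, 8, 14, 16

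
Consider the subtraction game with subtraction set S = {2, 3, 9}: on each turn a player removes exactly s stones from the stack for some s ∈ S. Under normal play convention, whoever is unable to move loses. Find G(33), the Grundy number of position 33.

0

n :  0  1  2  3  4  5  6  7  8  9 10 11 12 13 14 15 16 17 18 19 20 21 22 23 24 25 26 27 28 29 30 31 32 33
G :  0  0  1  1  2  0  0  1  1  2  2  0  0  1  1  2  0  0  1  1  2  2  0  0  1  1  2  0  0  1  1  2  2  0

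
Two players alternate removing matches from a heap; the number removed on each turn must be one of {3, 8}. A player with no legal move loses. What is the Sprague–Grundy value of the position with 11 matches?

n :  0  1  2  3  4  5  6  7  8  9 10 11
G :  0  0  0  1  1  1  0  0  2  1  1  0

0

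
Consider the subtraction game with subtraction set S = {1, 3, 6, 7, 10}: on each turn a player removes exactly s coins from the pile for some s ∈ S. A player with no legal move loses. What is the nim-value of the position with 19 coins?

2

n :  0  1  2  3  4  5  6  7  8  9 10 11 12 13 14 15 16 17 18 19
G :  0  1  0  1  0  1  2  3  2  3  2  3  4  0  1  0  1  0  1  2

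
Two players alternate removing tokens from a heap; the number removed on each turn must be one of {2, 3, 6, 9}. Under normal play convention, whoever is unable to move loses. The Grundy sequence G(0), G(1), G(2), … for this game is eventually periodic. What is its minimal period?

n :  0  1  2  3  4  5  6  7  8  9 10 11 12 13 14 15 16 17 18 19 20 21 22 23 24 25
G :  0  0  1  1  2  0  3  1  2  2  3  3  0  0  1  1  2  0  3  1  2  2  3  3  0  0
G(n+12) = G(n) holds for n = 0,…,8 (a full window of length max(S) = 9), so the sequence is purely periodic with period 12.

12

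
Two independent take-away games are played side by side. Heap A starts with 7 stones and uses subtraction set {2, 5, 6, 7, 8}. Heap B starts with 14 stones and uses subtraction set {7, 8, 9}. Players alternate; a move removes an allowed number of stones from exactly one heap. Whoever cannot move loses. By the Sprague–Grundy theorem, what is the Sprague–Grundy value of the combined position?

Heap A, S = {2, 5, 6, 7, 8}:
n : 0 1 2 3 4 5 6 7
G : 0 0 1 1 0 2 1 3
G_A(7) = 3.
Heap B, S = {7, 8, 9}:
n :  0  1  2  3  4  5  6  7  8  9 10 11 12 13 14
G :  0  0  0  0  0  0  0  1  1  1  1  1  1  1  2
G_B(14) = 2.
Combined Grundy value = 3 ⊕ 2 = 1.

1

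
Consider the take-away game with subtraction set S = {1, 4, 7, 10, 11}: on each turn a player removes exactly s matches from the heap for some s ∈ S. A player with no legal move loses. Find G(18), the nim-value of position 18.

1

n :  0  1  2  3  4  5  6  7  8  9 10 11 12 13 14 15 16 17 18
G :  0  1  0  1  2  0  1  2  0  1  2  3  2  3  0  1  3  0  1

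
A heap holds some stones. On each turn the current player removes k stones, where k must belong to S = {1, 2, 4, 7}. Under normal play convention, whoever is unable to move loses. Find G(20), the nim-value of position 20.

2

n :  0  1  2  3  4  5  6  7  8  9 10 11 12 13 14 15 16 17 18 19 20
G :  0  1  2  0  1  2  0  1  2  0  1  2  0  1  2  0  1  2  0  1  2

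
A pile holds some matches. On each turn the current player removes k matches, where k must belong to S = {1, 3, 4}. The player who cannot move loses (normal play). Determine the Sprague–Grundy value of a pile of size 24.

1

G(0) = 0
G(1) = mex{0} = 1
G(2) = mex{1} = 0
G(3) = mex{0,0} = 1
G(4) = mex{1,1,0} = 2
G(5) = mex{2,0,1} = 3
G(6) = mex{3,1,0} = 2
G(7) = mex{2,2,1} = 0
G(8) = mex{0,3,2} = 1
G(9) = mex{1,2,3} = 0
G(10) = mex{0,0,2} = 1
G(11) = mex{1,1,0} = 2
G(12) = mex{2,0,1} = 3
G(13) = mex{3,1,0} = 2
G(14) = mex{2,2,1} = 0
G(15) = mex{0,3,2} = 1
G(16) = mex{1,2,3} = 0
G(17) = mex{0,0,2} = 1
G(18) = mex{1,1,0} = 2
G(19) = mex{2,0,1} = 3
G(20) = mex{3,1,0} = 2
G(21) = mex{2,2,1} = 0
G(22) = mex{0,3,2} = 1
G(23) = mex{1,2,3} = 0
G(24) = mex{0,0,2} = 1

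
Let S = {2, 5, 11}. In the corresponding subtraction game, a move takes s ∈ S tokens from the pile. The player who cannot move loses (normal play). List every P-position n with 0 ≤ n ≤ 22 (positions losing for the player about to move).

0, 1, 4, 7, 8, 14, 17, 20, 21

n :  0  1  2  3  4  5  6  7  8  9 10 11 12 13 14 15 16 17 18 19 20 21 22
G :  0  0  1  1  0  2  1  0  0  1  1  2  2  3  0  2  1  0  2  1  0  0  1
P-positions are exactly the n with G(n) = 0.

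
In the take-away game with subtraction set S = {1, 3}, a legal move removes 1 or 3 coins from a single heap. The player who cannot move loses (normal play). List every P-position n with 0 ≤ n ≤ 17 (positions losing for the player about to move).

G(0) = 0
G(1) = mex{0} = 1
G(2) = mex{1} = 0
G(3) = mex{0,0} = 1
G(4) = mex{1,1} = 0
G(5) = mex{0,0} = 1
G(6) = mex{1,1} = 0
G(7) = mex{0,0} = 1
G(8) = mex{1,1} = 0
G(9) = mex{0,0} = 1
G(10) = mex{1,1} = 0
G(11) = mex{0,0} = 1
G(12) = mex{1,1} = 0
G(13) = mex{0,0} = 1
G(14) = mex{1,1} = 0
G(15) = mex{0,0} = 1
G(16) = mex{1,1} = 0
G(17) = mex{0,0} = 1
P-positions are exactly the n with G(n) = 0.

0, 2, 4, 6, 8, 10, 12, 14, 16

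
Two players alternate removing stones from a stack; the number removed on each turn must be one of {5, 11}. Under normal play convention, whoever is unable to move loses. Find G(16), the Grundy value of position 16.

n :  0  1  2  3  4  5  6  7  8  9 10 11 12 13 14 15 16
G :  0  0  0  0  0  1  1  1  1  1  0  2  2  2  2  1  0

0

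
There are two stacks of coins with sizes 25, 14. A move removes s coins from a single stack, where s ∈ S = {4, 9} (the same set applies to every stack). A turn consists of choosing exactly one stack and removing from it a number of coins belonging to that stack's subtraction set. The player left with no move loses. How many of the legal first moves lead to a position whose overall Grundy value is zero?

All stacks use S = {4, 9}:
n :  0  1  2  3  4  5  6  7  8  9 10 11 12 13 14 15 16 17 18 19 20 21 22 23 24 25
G :  0  0  0  0  1  1  1  1  0  2  2  2  1  0  0  0  0  1  1  1  1  0  2  2  2  1
Stack A: G(25) = 1.
Stack B: G(14) = 0.
Combined Grundy value = 1 ⊕ 0 = 1.
A winning move leaves total XOR = 0, i.e. changes one component's Grundy value g to g ⊕ X where X is the current total.
Stack A: need g' = 1⊕1 = 0. Options: 25−4→G=0, 25−9→G=0. Hits: 2.
Stack B: need g' = 0⊕1 = 1. Options: 14−4→G=2, 14−9→G=1. Hits: 1.

3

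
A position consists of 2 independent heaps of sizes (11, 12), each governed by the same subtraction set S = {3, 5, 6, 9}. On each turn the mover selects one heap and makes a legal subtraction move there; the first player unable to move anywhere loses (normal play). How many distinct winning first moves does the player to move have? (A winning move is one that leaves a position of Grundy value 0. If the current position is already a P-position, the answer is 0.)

2

All heaps use S = {3, 5, 6, 9}:
n :  0  1  2  3  4  5  6  7  8  9 10 11 12
G :  0  0  0  1  1  1  2  2  2  3  3  3  0
Heap A: G(11) = 3.
Heap B: G(12) = 0.
Combined Grundy value = 3 ⊕ 0 = 3.
A winning move leaves total XOR = 0, i.e. changes one component's Grundy value g to g ⊕ X where X is the current total.
Heap A: need g' = 3⊕3 = 0. Options: 11−3→G=2, 11−5→G=2, 11−6→G=1, 11−9→G=0. Hits: 1.
Heap B: need g' = 0⊕3 = 3. Options: 12−3→G=3, 12−5→G=2, 12−6→G=2, 12−9→G=1. Hits: 1.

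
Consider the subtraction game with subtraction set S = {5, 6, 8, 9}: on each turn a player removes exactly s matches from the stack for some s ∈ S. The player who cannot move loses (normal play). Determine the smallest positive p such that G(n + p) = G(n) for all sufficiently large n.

G(0) = 0
G(1) = mex{} = 0
G(2) = mex{} = 0
G(3) = mex{} = 0
G(4) = mex{} = 0
G(5) = mex{0} = 1
G(6) = mex{0,0} = 1
G(7) = mex{0,0} = 1
G(8) = mex{0,0,0} = 1
G(9) = mex{0,0,0,0} = 1
G(10) = mex{1,0,0,0} = 2
G(11) = mex{1,1,0,0} = 2
G(12) = mex{1,1,0,0} = 2
G(13) = mex{1,1,1,0} = 2
G(14) = mex{1,1,1,1} = 0
G(15) = mex{2,1,1,1} = 0
G(16) = mex{2,2,1,1} = 0
G(17) = mex{2,2,1,1} = 0
G(18) = mex{2,2,2,1} = 0
G(19) = mex{0,2,2,2} = 1
G(20) = mex{0,0,2,2} = 1
G(21) = mex{0,0,2,2} = 1
G(22) = mex{0,0,0,2} = 1
G(23) = mex{0,0,0,0} = 1
G(24) = mex{1,0,0,0} = 2
G(25) = mex{1,1,0,0} = 2
G(26) = mex{1,1,0,0} = 2
G(27) = mex{1,1,1,0} = 2
G(28) = mex{1,1,1,1} = 0
G(29) = mex{2,1,1,1} = 0
G(n+14) = G(n) holds for n = 0,…,8 (a full window of length max(S) = 9), so the sequence is purely periodic with period 14.

14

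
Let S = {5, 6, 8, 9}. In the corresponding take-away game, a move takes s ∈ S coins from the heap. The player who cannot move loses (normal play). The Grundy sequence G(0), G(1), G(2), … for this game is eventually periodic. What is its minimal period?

n :  0  1  2  3  4  5  6  7  8  9 10 11 12 13 14 15 16 17 18 19 20 21 22 23 24 25 26 27 28 29
G :  0  0  0  0  0  1  1  1  1  1  2  2  2  2  0  0  0  0  0  1  1  1  1  1  2  2  2  2  0  0
G(n+14) = G(n) holds for n = 0,…,8 (a full window of length max(S) = 9), so the sequence is purely periodic with period 14.

14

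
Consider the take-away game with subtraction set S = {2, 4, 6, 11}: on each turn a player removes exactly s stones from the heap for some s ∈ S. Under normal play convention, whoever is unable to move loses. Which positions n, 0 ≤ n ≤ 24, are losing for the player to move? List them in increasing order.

G(0) = 0
G(1) = mex{} = 0
G(2) = mex{0} = 1
G(3) = mex{0} = 1
G(4) = mex{1,0} = 2
G(5) = mex{1,0} = 2
G(6) = mex{2,1,0} = 3
G(7) = mex{2,1,0} = 3
G(8) = mex{3,2,1} = 0
G(9) = mex{3,2,1} = 0
G(10) = mex{0,3,2} = 1
G(11) = mex{0,3,2,0} = 1
G(12) = mex{1,0,3,0} = 2
G(13) = mex{1,0,3,1} = 2
G(14) = mex{2,1,0,1} = 3
G(15) = mex{2,1,0,2} = 3
G(16) = mex{3,2,1,2} = 0
G(17) = mex{3,2,1,3} = 0
G(18) = mex{0,3,2,3} = 1
G(19) = mex{0,3,2,0} = 1
G(20) = mex{1,0,3,0} = 2
G(21) = mex{1,0,3,1} = 2
G(22) = mex{2,1,0,1} = 3
G(23) = mex{2,1,0,2} = 3
G(24) = mex{3,2,1,2} = 0
P-positions are exactly the n with G(n) = 0.

0, 1, 8, 9, 16, 17, 24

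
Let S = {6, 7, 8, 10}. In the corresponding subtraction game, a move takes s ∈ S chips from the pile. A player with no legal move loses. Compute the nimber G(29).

G(0) = 0
G(1) = mex{} = 0
G(2) = mex{} = 0
G(3) = mex{} = 0
G(4) = mex{} = 0
G(5) = mex{} = 0
G(6) = mex{0} = 1
G(7) = mex{0,0} = 1
G(8) = mex{0,0,0} = 1
G(9) = mex{0,0,0} = 1
G(10) = mex{0,0,0,0} = 1
G(11) = mex{0,0,0,0} = 1
G(12) = mex{1,0,0,0} = 2
G(13) = mex{1,1,0,0} = 2
G(14) = mex{1,1,1,0} = 2
G(15) = mex{1,1,1,0} = 2
G(16) = mex{1,1,1,1} = 0
G(17) = mex{1,1,1,1} = 0
G(18) = mex{2,1,1,1} = 0
G(19) = mex{2,2,1,1} = 0
G(20) = mex{2,2,2,1} = 0
G(21) = mex{2,2,2,1} = 0
G(22) = mex{0,2,2,2} = 1
G(23) = mex{0,0,2,2} = 1
G(24) = mex{0,0,0,2} = 1
G(25) = mex{0,0,0,2} = 1
G(26) = mex{0,0,0,0} = 1
G(27) = mex{0,0,0,0} = 1
G(28) = mex{1,0,0,0} = 2
G(29) = mex{1,1,0,0} = 2

2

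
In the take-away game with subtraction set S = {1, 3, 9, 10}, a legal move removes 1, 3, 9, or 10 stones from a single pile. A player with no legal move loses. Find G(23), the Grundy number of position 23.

0

G(0) = 0
G(1) = mex{0} = 1
G(2) = mex{1} = 0
G(3) = mex{0,0} = 1
G(4) = mex{1,1} = 0
G(5) = mex{0,0} = 1
G(6) = mex{1,1} = 0
G(7) = mex{0,0} = 1
G(8) = mex{1,1} = 0
G(9) = mex{0,0,0} = 1
G(10) = mex{1,1,1,0} = 2
G(11) = mex{2,0,0,1} = 3
G(12) = mex{3,1,1,0} = 2
G(13) = mex{2,2,0,1} = 3
G(14) = mex{3,3,1,0} = 2
G(15) = mex{2,2,0,1} = 3
G(16) = mex{3,3,1,0} = 2
G(17) = mex{2,2,0,1} = 3
G(18) = mex{3,3,1,0} = 2
G(19) = mex{2,2,2,1} = 0
G(20) = mex{0,3,3,2} = 1
G(21) = mex{1,2,2,3} = 0
G(22) = mex{0,0,3,2} = 1
G(23) = mex{1,1,2,3} = 0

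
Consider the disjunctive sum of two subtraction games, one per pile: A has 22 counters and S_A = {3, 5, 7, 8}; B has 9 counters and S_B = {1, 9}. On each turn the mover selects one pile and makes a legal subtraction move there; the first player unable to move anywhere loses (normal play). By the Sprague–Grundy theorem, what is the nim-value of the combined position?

1

Pile A, S = {3, 5, 7, 8}:
n :  0  1  2  3  4  5  6  7  8  9 10 11 12 13 14 15 16 17 18 19 20 21 22
G :  0  0  0  1  1  1  2  2  2  3  3  0  0  0  1  1  1  2  2  2  3  3  0
G_A(22) = 0.
Pile B, S = {1, 9}:
n : 0 1 2 3 4 5 6 7 8 9
G : 0 1 0 1 0 1 0 1 0 1
G_B(9) = 1.
Combined Grundy value = 0 ⊕ 1 = 1.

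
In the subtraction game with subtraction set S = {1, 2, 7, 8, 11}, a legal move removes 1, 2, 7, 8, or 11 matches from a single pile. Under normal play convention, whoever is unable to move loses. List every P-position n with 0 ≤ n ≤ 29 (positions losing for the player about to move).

G(0) = 0
G(1) = mex{0} = 1
G(2) = mex{1,0} = 2
G(3) = mex{2,1} = 0
G(4) = mex{0,2} = 1
G(5) = mex{1,0} = 2
G(6) = mex{2,1} = 0
G(7) = mex{0,2,0} = 1
G(8) = mex{1,0,1,0} = 2
G(9) = mex{2,1,2,1} = 0
G(10) = mex{0,2,0,2} = 1
G(11) = mex{1,0,1,0,0} = 2
G(12) = mex{2,1,2,1,1} = 0
G(13) = mex{0,2,0,2,2} = 1
G(14) = mex{1,0,1,0,0} = 2
G(15) = mex{2,1,2,1,1} = 0
G(16) = mex{0,2,0,2,2} = 1
G(17) = mex{1,0,1,0,0} = 2
G(18) = mex{2,1,2,1,1} = 0
G(19) = mex{0,2,0,2,2} = 1
G(20) = mex{1,0,1,0,0} = 2
G(21) = mex{2,1,2,1,1} = 0
G(22) = mex{0,2,0,2,2} = 1
G(23) = mex{1,0,1,0,0} = 2
G(24) = mex{2,1,2,1,1} = 0
G(25) = mex{0,2,0,2,2} = 1
G(26) = mex{1,0,1,0,0} = 2
G(27) = mex{2,1,2,1,1} = 0
G(28) = mex{0,2,0,2,2} = 1
G(29) = mex{1,0,1,0,0} = 2
P-positions are exactly the n with G(n) = 0.

0, 3, 6, 9, 12, 15, 18, 21, 24, 27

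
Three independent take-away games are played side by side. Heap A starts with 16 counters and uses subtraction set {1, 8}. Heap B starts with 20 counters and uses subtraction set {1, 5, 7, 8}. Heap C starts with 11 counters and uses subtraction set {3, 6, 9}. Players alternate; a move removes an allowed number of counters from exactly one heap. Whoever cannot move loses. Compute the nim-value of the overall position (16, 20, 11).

3

Heap A, S = {1, 8}:
n :  0  1  2  3  4  5  6  7  8  9 10 11 12 13 14 15 16
G :  0  1  0  1  0  1  0  1  2  0  1  0  1  0  1  0  1
G_A(16) = 1.
Heap B, S = {1, 5, 7, 8}:
n :  0  1  2  3  4  5  6  7  8  9 10 11 12 13 14 15 16 17 18 19 20
G :  0  1  0  1  0  1  0  1  2  3  2  3  2  3  2  0  1  0  1  0  1
G_B(20) = 1.
Heap C, S = {3, 6, 9}:
n :  0  1  2  3  4  5  6  7  8  9 10 11
G :  0  0  0  1  1  1  2  2  2  3  3  3
G_C(11) = 3.
Combined Grundy value = 1 ⊕ 1 ⊕ 3 = 3.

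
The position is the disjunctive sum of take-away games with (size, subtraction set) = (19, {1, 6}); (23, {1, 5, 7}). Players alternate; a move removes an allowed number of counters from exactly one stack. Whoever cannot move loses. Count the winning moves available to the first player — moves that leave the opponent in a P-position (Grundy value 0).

Stack A, S = {1, 6}:
n :  0  1  2  3  4  5  6  7  8  9 10 11 12 13 14 15 16 17 18 19
G :  0  1  0  1  0  1  2  0  1  0  1  0  1  2  0  1  0  1  0  1
G_A(19) = 1.
Stack B, S = {1, 5, 7}:
n :  0  1  2  3  4  5  6  7  8  9 10 11 12 13 14 15 16 17 18 19 20 21 22 23
G :  0  1  0  1  0  1  0  1  0  1  0  1  0  1  0  1  0  1  0  1  0  1  0  1
G_B(23) = 1.
Combined Grundy value = 1 ⊕ 1 = 0.
A winning move leaves total XOR = 0, i.e. changes one component's Grundy value g to g ⊕ X where X is the current total.
Stack A: target g' = 1⊕0 = 1, but every legal move changes the Grundy value (mex property), so 0 moves.
Stack B: target g' = 1⊕0 = 1, but every legal move changes the Grundy value (mex property), so 0 moves.

0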